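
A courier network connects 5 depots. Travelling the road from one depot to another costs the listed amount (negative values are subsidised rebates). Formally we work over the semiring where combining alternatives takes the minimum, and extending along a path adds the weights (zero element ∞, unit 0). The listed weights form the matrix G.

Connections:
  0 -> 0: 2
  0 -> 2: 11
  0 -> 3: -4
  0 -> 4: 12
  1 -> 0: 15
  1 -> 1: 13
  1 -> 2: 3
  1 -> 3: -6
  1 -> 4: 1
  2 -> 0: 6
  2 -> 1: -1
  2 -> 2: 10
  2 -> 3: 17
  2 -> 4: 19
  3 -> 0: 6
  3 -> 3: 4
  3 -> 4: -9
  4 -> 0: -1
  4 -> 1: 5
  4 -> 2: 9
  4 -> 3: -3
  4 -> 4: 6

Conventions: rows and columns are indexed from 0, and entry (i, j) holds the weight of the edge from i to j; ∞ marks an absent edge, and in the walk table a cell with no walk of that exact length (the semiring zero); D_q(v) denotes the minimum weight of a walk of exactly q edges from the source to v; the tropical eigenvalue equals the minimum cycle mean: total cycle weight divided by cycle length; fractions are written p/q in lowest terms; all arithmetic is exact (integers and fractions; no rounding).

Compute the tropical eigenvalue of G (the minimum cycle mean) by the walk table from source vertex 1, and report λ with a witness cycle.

q=0: [∞, 0, ∞, ∞, ∞]
q=1: [15, 13, 3, -6, 1]
q=2: [0, 2, 10, -2, -15]
q=3: [-16, -10, -6, -18, -11]
q=4: [-14, -7, -7, -20, -27]
q=5: [-28, -22, -18, -30, -29]
Optimal cycle mean attained by: cycle 3->4->3, total (-9) + (-3), length 2.
Answer: λ = -6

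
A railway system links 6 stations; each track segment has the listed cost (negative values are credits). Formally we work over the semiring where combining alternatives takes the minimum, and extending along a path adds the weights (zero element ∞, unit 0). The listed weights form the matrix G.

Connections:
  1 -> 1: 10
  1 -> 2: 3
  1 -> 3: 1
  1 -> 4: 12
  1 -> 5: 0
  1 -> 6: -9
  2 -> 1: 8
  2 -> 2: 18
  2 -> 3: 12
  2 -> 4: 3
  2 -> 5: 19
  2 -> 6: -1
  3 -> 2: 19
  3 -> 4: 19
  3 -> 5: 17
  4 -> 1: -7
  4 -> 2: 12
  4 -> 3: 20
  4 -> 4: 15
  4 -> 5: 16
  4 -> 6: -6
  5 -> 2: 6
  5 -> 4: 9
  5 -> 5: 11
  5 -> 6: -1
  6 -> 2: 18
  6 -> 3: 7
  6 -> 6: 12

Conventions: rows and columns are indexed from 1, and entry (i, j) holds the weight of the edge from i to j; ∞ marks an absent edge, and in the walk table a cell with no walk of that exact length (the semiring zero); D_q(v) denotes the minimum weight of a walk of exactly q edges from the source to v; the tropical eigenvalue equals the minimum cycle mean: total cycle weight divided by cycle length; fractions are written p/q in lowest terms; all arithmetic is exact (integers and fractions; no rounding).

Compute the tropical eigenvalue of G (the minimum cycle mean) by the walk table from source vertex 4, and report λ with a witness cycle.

q=0: [∞, ∞, ∞, 0, ∞, ∞]
q=1: [-7, 12, 20, 15, 16, -6]
q=2: [3, -4, -6, 5, -7, -16]
q=3: [-2, -1, -9, -1, 3, -8]
q=4: [-8, 1, -1, 2, -2, -11]
q=5: [-5, -5, -7, 4, -8, -17]
q=6: [-3, -2, -10, -2, -5, -14]
Optimal cycle mean attained by: cycle 1->2->4->1, total 3 + 3 + (-7), length 3.
Answer: λ = -1/3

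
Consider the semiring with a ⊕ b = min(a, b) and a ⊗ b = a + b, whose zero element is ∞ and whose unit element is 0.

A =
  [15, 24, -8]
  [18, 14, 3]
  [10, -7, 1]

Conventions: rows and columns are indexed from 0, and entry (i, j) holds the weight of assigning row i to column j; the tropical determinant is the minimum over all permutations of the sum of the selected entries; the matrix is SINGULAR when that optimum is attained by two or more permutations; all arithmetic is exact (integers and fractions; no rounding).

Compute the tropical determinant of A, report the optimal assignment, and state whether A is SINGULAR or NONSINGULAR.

σ = (0, 1, 2): 15 + 14 + 1 = 30
σ = (0, 2, 1): 15 + 3 + (-7) = 11
σ = (1, 0, 2): 24 + 18 + 1 = 43
σ = (1, 2, 0): 24 + 3 + 10 = 37
σ = (2, 0, 1): (-8) + 18 + (-7) = 3
σ = (2, 1, 0): (-8) + 14 + 10 = 16
Optimal value attained by: σ = (2, 0, 1).
Answer: det⊕(A) = 3; verdict: NONSINGULAR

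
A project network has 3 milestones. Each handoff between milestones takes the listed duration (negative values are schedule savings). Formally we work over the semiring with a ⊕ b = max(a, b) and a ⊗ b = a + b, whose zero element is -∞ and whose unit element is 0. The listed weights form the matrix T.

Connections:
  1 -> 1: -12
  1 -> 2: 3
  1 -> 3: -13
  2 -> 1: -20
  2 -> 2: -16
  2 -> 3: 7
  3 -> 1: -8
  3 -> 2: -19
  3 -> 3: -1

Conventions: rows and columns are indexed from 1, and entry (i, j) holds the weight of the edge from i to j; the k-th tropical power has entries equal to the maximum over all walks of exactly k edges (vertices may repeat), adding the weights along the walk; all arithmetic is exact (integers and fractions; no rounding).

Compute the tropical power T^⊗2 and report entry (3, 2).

T^⊗2:
  [-17, -9, 10]
  [-1, -12, 6]
  [-9, -5, -2]
Key observation: the optimum is the walk 3->1->2, with weight (-8) + 3 = -5.
Optimal value attained by: walk 3->1->2.
Answer: (T^⊗2)[3][2] = -5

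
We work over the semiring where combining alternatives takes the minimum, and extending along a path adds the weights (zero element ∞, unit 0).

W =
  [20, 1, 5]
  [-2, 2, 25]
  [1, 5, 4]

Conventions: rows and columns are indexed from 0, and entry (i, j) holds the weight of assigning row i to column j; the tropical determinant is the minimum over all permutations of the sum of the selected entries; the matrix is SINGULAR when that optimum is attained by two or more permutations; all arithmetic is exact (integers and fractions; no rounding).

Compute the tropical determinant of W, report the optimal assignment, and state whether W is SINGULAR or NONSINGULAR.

σ = (0, 1, 2): 20 + 2 + 4 = 26
σ = (0, 2, 1): 20 + 25 + 5 = 50
σ = (1, 0, 2): 1 + (-2) + 4 = 3
σ = (1, 2, 0): 1 + 25 + 1 = 27
σ = (2, 0, 1): 5 + (-2) + 5 = 8
σ = (2, 1, 0): 5 + 2 + 1 = 8
Optimal value attained by: σ = (1, 0, 2).
Answer: det⊕(W) = 3; verdict: NONSINGULAR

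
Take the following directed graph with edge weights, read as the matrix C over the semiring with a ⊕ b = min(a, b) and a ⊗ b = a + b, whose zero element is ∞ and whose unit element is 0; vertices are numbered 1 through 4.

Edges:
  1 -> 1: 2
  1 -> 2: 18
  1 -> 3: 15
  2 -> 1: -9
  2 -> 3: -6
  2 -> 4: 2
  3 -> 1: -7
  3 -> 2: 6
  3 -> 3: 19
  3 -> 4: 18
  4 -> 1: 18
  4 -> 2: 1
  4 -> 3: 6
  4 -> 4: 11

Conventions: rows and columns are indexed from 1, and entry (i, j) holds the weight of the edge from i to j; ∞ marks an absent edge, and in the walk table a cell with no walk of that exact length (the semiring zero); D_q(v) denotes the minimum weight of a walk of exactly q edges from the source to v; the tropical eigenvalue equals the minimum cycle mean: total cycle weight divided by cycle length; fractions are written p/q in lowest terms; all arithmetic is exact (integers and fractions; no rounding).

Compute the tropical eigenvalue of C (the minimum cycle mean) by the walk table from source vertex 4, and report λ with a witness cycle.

q=0: [∞, ∞, ∞, 0]
q=1: [18, 1, 6, 11]
q=2: [-8, 12, -5, 3]
q=3: [-12, 1, 6, 13]
q=4: [-10, 6, -5, 3]
Optimal cycle mean attained by: cycle 2->3->2, total (-6) + 6, length 2.
Answer: λ = 0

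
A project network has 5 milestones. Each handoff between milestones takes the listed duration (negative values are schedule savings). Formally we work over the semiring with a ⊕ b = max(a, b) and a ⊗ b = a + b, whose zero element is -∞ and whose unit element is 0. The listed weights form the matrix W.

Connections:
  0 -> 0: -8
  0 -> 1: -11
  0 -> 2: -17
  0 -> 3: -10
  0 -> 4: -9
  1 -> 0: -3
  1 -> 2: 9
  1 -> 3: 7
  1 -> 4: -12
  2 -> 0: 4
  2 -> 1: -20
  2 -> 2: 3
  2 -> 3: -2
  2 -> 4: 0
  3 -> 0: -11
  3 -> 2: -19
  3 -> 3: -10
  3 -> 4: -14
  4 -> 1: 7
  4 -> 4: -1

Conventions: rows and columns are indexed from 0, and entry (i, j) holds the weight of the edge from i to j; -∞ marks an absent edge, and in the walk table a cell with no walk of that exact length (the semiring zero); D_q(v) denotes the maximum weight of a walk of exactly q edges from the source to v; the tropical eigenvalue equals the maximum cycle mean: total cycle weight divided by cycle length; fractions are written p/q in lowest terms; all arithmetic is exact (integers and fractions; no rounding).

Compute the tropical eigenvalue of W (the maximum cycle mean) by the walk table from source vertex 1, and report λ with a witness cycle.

q=0: [-∞, 0, -∞, -∞, -∞]
q=1: [-3, -∞, 9, 7, -12]
q=2: [13, -5, 12, 7, 9]
q=3: [16, 16, 15, 10, 12]
q=4: [19, 19, 25, 23, 15]
q=5: [29, 22, 28, 26, 25]
Optimal cycle mean attained by: cycle 1->2->4->1, total 9 + 0 + 7, length 3.
Answer: λ = 16/3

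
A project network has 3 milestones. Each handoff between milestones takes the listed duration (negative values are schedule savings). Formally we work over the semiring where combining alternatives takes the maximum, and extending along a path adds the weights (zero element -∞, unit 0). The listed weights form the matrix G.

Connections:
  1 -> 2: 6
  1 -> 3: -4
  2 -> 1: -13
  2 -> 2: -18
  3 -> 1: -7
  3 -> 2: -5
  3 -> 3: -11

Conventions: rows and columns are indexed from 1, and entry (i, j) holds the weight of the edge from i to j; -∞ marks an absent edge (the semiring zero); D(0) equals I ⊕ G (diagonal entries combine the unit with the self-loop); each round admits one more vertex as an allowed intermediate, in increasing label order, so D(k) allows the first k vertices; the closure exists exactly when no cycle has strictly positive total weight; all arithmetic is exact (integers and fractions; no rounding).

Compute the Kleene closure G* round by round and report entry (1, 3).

D(0):
  [0, 6, -4]
  [-13, 0, -∞]
  [-7, -5, 0]
D(1):
  [0, 6, -4]
  [-13, 0, -17]
  [-7, -1, 0]
D(2):
  [0, 6, -4]
  [-13, 0, -17]
  [-7, -1, 0]
D(3):
  [0, 6, -4]
  [-13, 0, -17]
  [-7, -1, 0]
Answer: G*[1][3] = -4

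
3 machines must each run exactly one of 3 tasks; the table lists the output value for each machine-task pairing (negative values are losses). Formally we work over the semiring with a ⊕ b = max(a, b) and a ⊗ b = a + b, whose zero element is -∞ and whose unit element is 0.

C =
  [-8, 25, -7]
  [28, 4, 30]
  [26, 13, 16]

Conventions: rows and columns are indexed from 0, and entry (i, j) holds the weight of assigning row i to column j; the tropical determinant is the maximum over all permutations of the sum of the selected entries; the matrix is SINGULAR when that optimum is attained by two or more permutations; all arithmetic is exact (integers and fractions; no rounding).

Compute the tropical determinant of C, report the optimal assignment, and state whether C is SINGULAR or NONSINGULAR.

σ = (0, 1, 2): (-8) + 4 + 16 = 12
σ = (0, 2, 1): (-8) + 30 + 13 = 35
σ = (1, 0, 2): 25 + 28 + 16 = 69
σ = (1, 2, 0): 25 + 30 + 26 = 81
σ = (2, 0, 1): (-7) + 28 + 13 = 34
σ = (2, 1, 0): (-7) + 4 + 26 = 23
Optimal value attained by: σ = (1, 2, 0).
Answer: det⊕(C) = 81; verdict: NONSINGULAR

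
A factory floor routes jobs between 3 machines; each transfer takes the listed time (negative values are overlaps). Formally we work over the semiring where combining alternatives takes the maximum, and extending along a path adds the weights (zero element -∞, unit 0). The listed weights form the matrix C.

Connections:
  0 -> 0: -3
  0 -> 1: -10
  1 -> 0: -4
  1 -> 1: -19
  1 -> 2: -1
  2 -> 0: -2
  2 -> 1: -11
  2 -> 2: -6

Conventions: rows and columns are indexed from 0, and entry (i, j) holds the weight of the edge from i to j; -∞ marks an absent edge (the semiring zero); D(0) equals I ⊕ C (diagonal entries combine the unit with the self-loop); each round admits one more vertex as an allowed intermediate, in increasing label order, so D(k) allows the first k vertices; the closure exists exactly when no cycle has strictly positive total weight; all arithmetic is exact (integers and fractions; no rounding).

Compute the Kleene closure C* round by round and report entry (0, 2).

D(0):
  [0, -10, -∞]
  [-4, 0, -1]
  [-2, -11, 0]
D(1):
  [0, -10, -∞]
  [-4, 0, -1]
  [-2, -11, 0]
D(2):
  [0, -10, -11]
  [-4, 0, -1]
  [-2, -11, 0]
D(3):
  [0, -10, -11]
  [-3, 0, -1]
  [-2, -11, 0]
Answer: C*[0][2] = -11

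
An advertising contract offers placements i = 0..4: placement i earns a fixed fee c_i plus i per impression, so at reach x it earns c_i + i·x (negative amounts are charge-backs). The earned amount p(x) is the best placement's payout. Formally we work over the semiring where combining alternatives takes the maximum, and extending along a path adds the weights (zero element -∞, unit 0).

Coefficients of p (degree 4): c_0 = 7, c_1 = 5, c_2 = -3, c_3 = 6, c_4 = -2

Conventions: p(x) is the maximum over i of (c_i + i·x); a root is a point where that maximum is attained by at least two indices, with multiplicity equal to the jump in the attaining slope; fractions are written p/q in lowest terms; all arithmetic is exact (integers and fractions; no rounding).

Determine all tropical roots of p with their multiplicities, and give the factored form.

hull edge (i=0, c=7) to (i=3, c=6): slope -1/3, span 3
hull edge (i=3, c=6) to (i=4, c=-2): slope -8, span 1
Factored form: p(x) = -2 ⊗ (x ⊕ 1/3) ⊗ (x ⊕ 1/3) ⊗ (x ⊕ 1/3) ⊗ (x ⊕ 8)
Answer: roots = 1/3 (mult 3), 8 (mult 1)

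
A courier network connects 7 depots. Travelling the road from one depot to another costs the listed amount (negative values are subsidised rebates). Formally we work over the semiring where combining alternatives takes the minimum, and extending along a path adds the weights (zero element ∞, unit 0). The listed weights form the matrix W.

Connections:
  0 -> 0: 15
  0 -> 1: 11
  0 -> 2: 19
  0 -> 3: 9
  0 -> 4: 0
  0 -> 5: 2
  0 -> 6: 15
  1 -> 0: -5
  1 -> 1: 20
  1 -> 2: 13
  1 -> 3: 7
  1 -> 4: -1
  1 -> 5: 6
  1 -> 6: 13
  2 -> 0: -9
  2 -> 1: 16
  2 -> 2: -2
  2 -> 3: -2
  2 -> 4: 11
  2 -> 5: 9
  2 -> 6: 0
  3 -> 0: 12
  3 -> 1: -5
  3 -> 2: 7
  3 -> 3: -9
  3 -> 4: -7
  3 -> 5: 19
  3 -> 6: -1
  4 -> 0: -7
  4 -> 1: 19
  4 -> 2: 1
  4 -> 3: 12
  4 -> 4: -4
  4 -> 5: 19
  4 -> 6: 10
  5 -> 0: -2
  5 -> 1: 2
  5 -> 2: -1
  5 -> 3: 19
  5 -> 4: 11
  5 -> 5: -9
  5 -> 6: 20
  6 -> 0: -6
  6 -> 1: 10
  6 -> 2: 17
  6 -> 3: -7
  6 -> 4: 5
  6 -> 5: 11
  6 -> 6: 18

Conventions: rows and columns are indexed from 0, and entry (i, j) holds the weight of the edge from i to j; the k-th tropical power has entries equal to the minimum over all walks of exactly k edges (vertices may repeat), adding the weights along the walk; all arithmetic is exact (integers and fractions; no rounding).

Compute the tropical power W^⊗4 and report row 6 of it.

W^⊗2:
  [-7, 4, 1, 0, -4, -7, 8]
  [-8, 2, 0, -2, -5, -3, 6]
  [-11, -7, -4, -11, -9, -7, -3]
  [-14, -14, -6, -18, -16, 1, -10]
  [-11, 4, -3, -1, -8, -5, 1]
  [-11, -7, -10, -3, -2, -18, -1]
  [-2, -12, 0, -16, -14, -4, -8]
W^⊗3:
  [-11, -5, -8, -9, -8, -16, -1]
  [-12, -7, -4, -11, -9, -12, -3]
  [-16, -16, -8, -20, -18, -16, -12]
  [-23, -23, -15, -27, -25, -12, -19]
  [-15, -6, -7, -10, -12, -14, -3]
  [-20, -16, -19, -12, -11, -27, -10]
  [-21, -21, -13, -25, -23, -13, -17]
W^⊗4:
  [-18, -14, -17, -18, -16, -25, -10]
  [-16, -16, -13, -20, -18, -21, -12]
  [-25, -25, -17, -29, -27, -25, -21]
  [-32, -32, -24, -36, -34, -21, -28]
  [-19, -15, -15, -19, -17, -23, -11]
  [-29, -25, -28, -21, -20, -36, -19]
  [-30, -30, -22, -34, -32, -22, -26]
Answer: row 6 of W^⊗4 = [-30, -30, -22, -34, -32, -22, -26]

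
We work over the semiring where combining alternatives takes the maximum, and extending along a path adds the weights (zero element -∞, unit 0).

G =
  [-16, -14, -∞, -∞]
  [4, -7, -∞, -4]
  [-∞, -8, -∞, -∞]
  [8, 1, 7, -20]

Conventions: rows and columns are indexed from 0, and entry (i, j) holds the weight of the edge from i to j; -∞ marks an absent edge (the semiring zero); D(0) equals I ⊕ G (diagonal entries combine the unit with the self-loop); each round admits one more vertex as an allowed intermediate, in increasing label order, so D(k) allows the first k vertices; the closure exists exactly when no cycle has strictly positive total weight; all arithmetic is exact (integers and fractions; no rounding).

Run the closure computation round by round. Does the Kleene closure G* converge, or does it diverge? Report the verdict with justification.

D(0):
  [0, -14, -∞, -∞]
  [4, 0, -∞, -4]
  [-∞, -8, 0, -∞]
  [8, 1, 7, 0]
D(1):
  [0, -14, -∞, -∞]
  [4, 0, -∞, -4]
  [-∞, -8, 0, -∞]
  [8, 1, 7, 0]
D(2):
  [0, -14, -∞, -18]
  [4, 0, -∞, -4]
  [-4, -8, 0, -12]
  [8, 1, 7, 0]
D(3):
  [0, -14, -∞, -18]
  [4, 0, -∞, -4]
  [-4, -8, 0, -12]
  [8, 1, 7, 0]
D(4):
  [0, -14, -11, -18]
  [4, 0, 3, -4]
  [-4, -8, 0, -12]
  [8, 1, 7, 0]
Key observation: every diagonal entry stays at the unit through all rounds, so no improving cycle exists.
Answer: CONVERGES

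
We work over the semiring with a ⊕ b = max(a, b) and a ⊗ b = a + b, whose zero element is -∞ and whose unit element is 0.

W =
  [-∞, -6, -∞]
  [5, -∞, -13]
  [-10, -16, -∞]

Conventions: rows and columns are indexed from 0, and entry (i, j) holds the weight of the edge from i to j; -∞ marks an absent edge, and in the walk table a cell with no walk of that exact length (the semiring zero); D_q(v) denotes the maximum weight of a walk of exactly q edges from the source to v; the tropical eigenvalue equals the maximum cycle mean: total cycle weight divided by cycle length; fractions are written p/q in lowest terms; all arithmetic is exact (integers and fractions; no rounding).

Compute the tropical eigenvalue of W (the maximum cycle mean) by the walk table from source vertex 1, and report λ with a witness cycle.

q=0: [-∞, 0, -∞]
q=1: [5, -∞, -13]
q=2: [-23, -1, -∞]
q=3: [4, -29, -14]
Optimal cycle mean attained by: cycle 0->1->0, total (-6) + 5, length 2.
Answer: λ = -1/2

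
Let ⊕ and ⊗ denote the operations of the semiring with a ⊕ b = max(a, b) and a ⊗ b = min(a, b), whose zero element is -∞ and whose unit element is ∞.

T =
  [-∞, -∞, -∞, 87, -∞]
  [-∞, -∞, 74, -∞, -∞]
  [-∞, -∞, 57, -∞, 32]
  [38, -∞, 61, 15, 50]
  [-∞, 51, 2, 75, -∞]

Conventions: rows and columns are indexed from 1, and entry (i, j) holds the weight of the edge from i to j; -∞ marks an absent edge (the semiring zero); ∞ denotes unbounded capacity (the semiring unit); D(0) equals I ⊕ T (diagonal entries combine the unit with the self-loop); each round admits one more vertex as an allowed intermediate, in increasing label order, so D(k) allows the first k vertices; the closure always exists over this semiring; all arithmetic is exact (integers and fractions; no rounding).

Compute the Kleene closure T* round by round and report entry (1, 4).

D(0):
  [∞, -∞, -∞, 87, -∞]
  [-∞, ∞, 74, -∞, -∞]
  [-∞, -∞, ∞, -∞, 32]
  [38, -∞, 61, ∞, 50]
  [-∞, 51, 2, 75, ∞]
D(1):
  [∞, -∞, -∞, 87, -∞]
  [-∞, ∞, 74, -∞, -∞]
  [-∞, -∞, ∞, -∞, 32]
  [38, -∞, 61, ∞, 50]
  [-∞, 51, 2, 75, ∞]
D(2):
  [∞, -∞, -∞, 87, -∞]
  [-∞, ∞, 74, -∞, -∞]
  [-∞, -∞, ∞, -∞, 32]
  [38, -∞, 61, ∞, 50]
  [-∞, 51, 51, 75, ∞]
D(3):
  [∞, -∞, -∞, 87, -∞]
  [-∞, ∞, 74, -∞, 32]
  [-∞, -∞, ∞, -∞, 32]
  [38, -∞, 61, ∞, 50]
  [-∞, 51, 51, 75, ∞]
D(4):
  [∞, -∞, 61, 87, 50]
  [-∞, ∞, 74, -∞, 32]
  [-∞, -∞, ∞, -∞, 32]
  [38, -∞, 61, ∞, 50]
  [38, 51, 61, 75, ∞]
D(5):
  [∞, 50, 61, 87, 50]
  [32, ∞, 74, 32, 32]
  [32, 32, ∞, 32, 32]
  [38, 50, 61, ∞, 50]
  [38, 51, 61, 75, ∞]
Answer: T*[1][4] = 87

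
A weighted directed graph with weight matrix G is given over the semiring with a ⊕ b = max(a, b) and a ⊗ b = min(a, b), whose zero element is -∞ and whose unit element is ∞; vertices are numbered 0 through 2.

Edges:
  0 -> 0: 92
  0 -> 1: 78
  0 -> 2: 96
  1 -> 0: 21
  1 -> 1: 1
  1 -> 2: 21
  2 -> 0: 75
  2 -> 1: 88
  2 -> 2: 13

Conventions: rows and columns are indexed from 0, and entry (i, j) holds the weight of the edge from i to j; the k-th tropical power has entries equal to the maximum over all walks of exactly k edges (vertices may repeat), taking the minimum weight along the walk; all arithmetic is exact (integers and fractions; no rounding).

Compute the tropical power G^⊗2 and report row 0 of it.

G^⊗2:
  [92, 88, 92]
  [21, 21, 21]
  [75, 75, 75]
Answer: row 0 of G^⊗2 = [92, 88, 92]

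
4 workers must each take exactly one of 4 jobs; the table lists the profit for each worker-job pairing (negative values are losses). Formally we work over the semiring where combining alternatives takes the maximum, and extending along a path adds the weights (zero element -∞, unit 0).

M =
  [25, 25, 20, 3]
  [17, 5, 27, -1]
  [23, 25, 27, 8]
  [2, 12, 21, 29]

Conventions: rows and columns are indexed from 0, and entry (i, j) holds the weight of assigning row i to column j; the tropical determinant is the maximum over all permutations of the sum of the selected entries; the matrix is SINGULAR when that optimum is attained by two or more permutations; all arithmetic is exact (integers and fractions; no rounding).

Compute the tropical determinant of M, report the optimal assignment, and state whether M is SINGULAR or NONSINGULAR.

σ = (0, 1, 2, 3): 25 + 5 + 27 + 29 = 86
σ = (0, 1, 3, 2): 25 + 5 + 8 + 21 = 59
σ = (0, 2, 1, 3): 25 + 27 + 25 + 29 = 106
σ = (0, 2, 3, 1): 25 + 27 + 8 + 12 = 72
σ = (0, 3, 1, 2): 25 + (-1) + 25 + 21 = 70
σ = (0, 3, 2, 1): 25 + (-1) + 27 + 12 = 63
σ = (1, 0, 2, 3): 25 + 17 + 27 + 29 = 98
σ = (1, 0, 3, 2): 25 + 17 + 8 + 21 = 71
σ = (1, 2, 0, 3): 25 + 27 + 23 + 29 = 104
σ = (1, 2, 3, 0): 25 + 27 + 8 + 2 = 62
σ = (1, 3, 0, 2): 25 + (-1) + 23 + 21 = 68
σ = (1, 3, 2, 0): 25 + (-1) + 27 + 2 = 53
σ = (2, 0, 1, 3): 20 + 17 + 25 + 29 = 91
σ = (2, 0, 3, 1): 20 + 17 + 8 + 12 = 57
σ = (2, 1, 0, 3): 20 + 5 + 23 + 29 = 77
σ = (2, 1, 3, 0): 20 + 5 + 8 + 2 = 35
σ = (2, 3, 0, 1): 20 + (-1) + 23 + 12 = 54
σ = (2, 3, 1, 0): 20 + (-1) + 25 + 2 = 46
σ = (3, 0, 1, 2): 3 + 17 + 25 + 21 = 66
σ = (3, 0, 2, 1): 3 + 17 + 27 + 12 = 59
σ = (3, 1, 0, 2): 3 + 5 + 23 + 21 = 52
σ = (3, 1, 2, 0): 3 + 5 + 27 + 2 = 37
σ = (3, 2, 0, 1): 3 + 27 + 23 + 12 = 65
σ = (3, 2, 1, 0): 3 + 27 + 25 + 2 = 57
Optimal value attained by: σ = (0, 2, 1, 3).
Answer: det⊕(M) = 106; verdict: NONSINGULAR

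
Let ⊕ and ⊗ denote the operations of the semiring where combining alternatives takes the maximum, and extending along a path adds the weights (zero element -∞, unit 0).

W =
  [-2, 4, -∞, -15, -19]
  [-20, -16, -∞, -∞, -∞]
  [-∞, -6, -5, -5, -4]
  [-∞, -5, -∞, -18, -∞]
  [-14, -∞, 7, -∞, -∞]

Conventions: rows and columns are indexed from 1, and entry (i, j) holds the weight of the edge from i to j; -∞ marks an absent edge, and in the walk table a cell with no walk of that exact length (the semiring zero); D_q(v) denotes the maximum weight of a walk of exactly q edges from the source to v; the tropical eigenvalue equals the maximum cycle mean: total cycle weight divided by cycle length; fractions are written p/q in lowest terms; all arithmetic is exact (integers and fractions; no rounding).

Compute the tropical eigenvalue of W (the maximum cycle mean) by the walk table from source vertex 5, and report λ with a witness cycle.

q=0: [-∞, -∞, -∞, -∞, 0]
q=1: [-14, -∞, 7, -∞, -∞]
q=2: [-16, 1, 2, 2, 3]
q=3: [-11, -3, 10, -3, -2]
q=4: [-13, 4, 5, 5, 6]
q=5: [-8, 0, 13, 0, 1]
Optimal cycle mean attained by: cycle 3->5->3, total (-4) + 7, length 2.
Answer: λ = 3/2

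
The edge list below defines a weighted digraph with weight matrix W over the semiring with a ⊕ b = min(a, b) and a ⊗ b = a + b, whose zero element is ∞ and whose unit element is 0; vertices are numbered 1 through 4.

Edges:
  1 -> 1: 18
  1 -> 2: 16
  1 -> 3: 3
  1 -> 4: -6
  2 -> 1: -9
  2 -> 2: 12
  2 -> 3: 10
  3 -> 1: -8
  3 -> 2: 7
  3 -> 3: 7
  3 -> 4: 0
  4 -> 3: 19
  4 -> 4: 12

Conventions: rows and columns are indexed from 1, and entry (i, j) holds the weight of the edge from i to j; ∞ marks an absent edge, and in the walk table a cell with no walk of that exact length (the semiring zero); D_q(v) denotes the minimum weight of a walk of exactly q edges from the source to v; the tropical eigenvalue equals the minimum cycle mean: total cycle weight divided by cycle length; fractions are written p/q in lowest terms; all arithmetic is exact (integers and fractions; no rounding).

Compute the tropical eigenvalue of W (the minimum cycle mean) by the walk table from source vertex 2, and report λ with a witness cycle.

q=0: [∞, 0, ∞, ∞]
q=1: [-9, 12, 10, ∞]
q=2: [2, 7, -6, -15]
q=3: [-14, 1, 1, -6]
q=4: [-8, 2, -11, -20]
Optimal cycle mean attained by: cycle 1->3->1, total 3 + (-8), length 2.
Answer: λ = -5/2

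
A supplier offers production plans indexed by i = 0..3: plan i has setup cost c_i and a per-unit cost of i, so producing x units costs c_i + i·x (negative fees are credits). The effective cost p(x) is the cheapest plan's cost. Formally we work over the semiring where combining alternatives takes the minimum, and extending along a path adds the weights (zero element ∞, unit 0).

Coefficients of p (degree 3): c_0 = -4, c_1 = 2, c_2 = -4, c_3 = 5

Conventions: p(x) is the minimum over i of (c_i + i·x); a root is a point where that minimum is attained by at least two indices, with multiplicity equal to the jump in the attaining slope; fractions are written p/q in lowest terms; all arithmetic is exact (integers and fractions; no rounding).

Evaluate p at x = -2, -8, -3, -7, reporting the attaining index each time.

p(-2) = min(-4+0·(-2)=-4, 2+1·(-2)=0, -4+2·(-2)=-8, 5+3·(-2)=-1) = -8 (attained by i=2)
p(-8) = min(-4+0·(-8)=-4, 2+1·(-8)=-6, -4+2·(-8)=-20, 5+3·(-8)=-19) = -20 (attained by i=2)
p(-3) = min(-4+0·(-3)=-4, 2+1·(-3)=-1, -4+2·(-3)=-10, 5+3·(-3)=-4) = -10 (attained by i=2)
p(-7) = min(-4+0·(-7)=-4, 2+1·(-7)=-5, -4+2·(-7)=-18, 5+3·(-7)=-16) = -18 (attained by i=2)
Answer: p(-2) = -8; p(-8) = -20; p(-3) = -10; p(-7) = -18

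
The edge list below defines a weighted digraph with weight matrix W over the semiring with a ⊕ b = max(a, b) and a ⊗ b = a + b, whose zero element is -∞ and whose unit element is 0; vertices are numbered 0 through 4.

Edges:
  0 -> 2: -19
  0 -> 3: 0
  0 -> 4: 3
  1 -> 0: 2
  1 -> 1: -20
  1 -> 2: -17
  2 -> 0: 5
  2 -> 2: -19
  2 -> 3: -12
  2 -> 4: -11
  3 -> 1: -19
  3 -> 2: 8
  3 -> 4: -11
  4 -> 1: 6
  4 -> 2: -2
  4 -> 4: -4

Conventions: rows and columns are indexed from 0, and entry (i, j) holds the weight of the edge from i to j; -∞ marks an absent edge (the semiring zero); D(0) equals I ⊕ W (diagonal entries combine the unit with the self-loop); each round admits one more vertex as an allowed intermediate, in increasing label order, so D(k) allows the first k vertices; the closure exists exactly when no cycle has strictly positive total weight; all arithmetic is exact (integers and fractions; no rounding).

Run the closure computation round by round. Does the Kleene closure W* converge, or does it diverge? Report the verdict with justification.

D(0):
  [0, -∞, -19, 0, 3]
  [2, 0, -17, -∞, -∞]
  [5, -∞, 0, -12, -11]
  [-∞, -19, 8, 0, -11]
  [-∞, 6, -2, -∞, 0]
D(1):
  [0, -∞, -19, 0, 3]
  [2, 0, -17, 2, 5]
  [5, -∞, 0, 5, 8]
  [-∞, -19, 8, 0, -11]
  [-∞, 6, -2, -∞, 0]
Detection: at round 2, diagonal entry (4, 4) turns strictly positive.
Key observation: the cycle 4->1->0->4 has total weight 6 + 2 + 3, which is strictly positive.
Answer: DIVERGES — positive cycle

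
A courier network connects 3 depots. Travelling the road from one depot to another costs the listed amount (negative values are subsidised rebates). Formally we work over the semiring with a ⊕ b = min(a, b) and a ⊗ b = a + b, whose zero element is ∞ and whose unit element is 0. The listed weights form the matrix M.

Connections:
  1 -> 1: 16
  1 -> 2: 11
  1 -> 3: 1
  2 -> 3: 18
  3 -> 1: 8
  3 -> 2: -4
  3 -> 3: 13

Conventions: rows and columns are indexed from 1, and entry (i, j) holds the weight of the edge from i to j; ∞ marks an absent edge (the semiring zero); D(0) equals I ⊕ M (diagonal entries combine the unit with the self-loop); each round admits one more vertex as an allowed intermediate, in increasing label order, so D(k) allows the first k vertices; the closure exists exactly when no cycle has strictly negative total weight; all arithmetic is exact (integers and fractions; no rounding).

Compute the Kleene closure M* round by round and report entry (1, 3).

D(0):
  [0, 11, 1]
  [∞, 0, 18]
  [8, -4, 0]
D(1):
  [0, 11, 1]
  [∞, 0, 18]
  [8, -4, 0]
D(2):
  [0, 11, 1]
  [∞, 0, 18]
  [8, -4, 0]
D(3):
  [0, -3, 1]
  [26, 0, 18]
  [8, -4, 0]
Answer: M*[1][3] = 1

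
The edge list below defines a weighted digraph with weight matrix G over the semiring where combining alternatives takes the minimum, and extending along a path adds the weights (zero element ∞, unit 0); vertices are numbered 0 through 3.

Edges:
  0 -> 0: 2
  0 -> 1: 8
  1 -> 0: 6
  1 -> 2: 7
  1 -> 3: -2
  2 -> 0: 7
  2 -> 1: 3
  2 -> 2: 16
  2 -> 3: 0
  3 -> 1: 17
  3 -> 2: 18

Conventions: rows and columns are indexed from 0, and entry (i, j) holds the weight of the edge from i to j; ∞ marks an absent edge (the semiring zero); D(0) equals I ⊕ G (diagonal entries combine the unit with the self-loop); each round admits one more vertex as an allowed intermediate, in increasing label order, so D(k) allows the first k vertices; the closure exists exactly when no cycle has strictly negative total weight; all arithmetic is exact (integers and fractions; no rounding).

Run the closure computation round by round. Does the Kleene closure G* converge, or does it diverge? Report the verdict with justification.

D(0):
  [0, 8, ∞, ∞]
  [6, 0, 7, -2]
  [7, 3, 0, 0]
  [∞, 17, 18, 0]
D(1):
  [0, 8, ∞, ∞]
  [6, 0, 7, -2]
  [7, 3, 0, 0]
  [∞, 17, 18, 0]
D(2):
  [0, 8, 15, 6]
  [6, 0, 7, -2]
  [7, 3, 0, 0]
  [23, 17, 18, 0]
D(3):
  [0, 8, 15, 6]
  [6, 0, 7, -2]
  [7, 3, 0, 0]
  [23, 17, 18, 0]
D(4):
  [0, 8, 15, 6]
  [6, 0, 7, -2]
  [7, 3, 0, 0]
  [23, 17, 18, 0]
Key observation: every diagonal entry stays at the unit through all rounds, so no improving cycle exists.
Answer: CONVERGES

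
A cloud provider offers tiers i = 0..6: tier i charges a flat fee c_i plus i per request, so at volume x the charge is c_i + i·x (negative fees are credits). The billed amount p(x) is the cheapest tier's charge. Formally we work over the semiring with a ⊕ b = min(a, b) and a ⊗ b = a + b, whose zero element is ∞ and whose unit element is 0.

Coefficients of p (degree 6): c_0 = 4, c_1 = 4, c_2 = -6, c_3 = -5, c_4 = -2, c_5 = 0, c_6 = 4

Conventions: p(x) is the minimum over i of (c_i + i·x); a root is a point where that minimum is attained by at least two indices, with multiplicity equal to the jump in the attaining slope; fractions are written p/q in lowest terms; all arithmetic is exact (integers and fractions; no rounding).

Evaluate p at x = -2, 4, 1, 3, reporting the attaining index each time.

p(-2) = min(4+0·(-2)=4, 4+1·(-2)=2, -6+2·(-2)=-10, -5+3·(-2)=-11, -2+4·(-2)=-10, 0+5·(-2)=-10, 4+6·(-2)=-8) = -11 (attained by i=3)
p(4) = min(4+0·4=4, 4+1·4=8, -6+2·4=2, -5+3·4=7, -2+4·4=14, 0+5·4=20, 4+6·4=28) = 2 (attained by i=2)
p(1) = min(4+0·1=4, 4+1·1=5, -6+2·1=-4, -5+3·1=-2, -2+4·1=2, 0+5·1=5, 4+6·1=10) = -4 (attained by i=2)
p(3) = min(4+0·3=4, 4+1·3=7, -6+2·3=0, -5+3·3=4, -2+4·3=10, 0+5·3=15, 4+6·3=22) = 0 (attained by i=2)
Answer: p(-2) = -11; p(4) = 2; p(1) = -4; p(3) = 0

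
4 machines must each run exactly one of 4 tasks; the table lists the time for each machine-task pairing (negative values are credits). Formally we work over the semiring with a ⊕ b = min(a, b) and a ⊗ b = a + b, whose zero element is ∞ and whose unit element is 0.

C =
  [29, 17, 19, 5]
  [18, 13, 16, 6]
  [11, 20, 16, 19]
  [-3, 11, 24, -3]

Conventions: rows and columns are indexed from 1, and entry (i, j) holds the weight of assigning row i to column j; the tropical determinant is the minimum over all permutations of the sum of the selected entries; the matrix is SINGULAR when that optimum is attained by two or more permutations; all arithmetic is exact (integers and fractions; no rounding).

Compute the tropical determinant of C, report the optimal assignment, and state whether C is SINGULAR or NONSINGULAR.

σ = (1, 2, 3, 4): 29 + 13 + 16 + (-3) = 55
σ = (1, 2, 4, 3): 29 + 13 + 19 + 24 = 85
σ = (1, 3, 2, 4): 29 + 16 + 20 + (-3) = 62
σ = (1, 3, 4, 2): 29 + 16 + 19 + 11 = 75
σ = (1, 4, 2, 3): 29 + 6 + 20 + 24 = 79
σ = (1, 4, 3, 2): 29 + 6 + 16 + 11 = 62
σ = (2, 1, 3, 4): 17 + 18 + 16 + (-3) = 48
σ = (2, 1, 4, 3): 17 + 18 + 19 + 24 = 78
σ = (2, 3, 1, 4): 17 + 16 + 11 + (-3) = 41
σ = (2, 3, 4, 1): 17 + 16 + 19 + (-3) = 49
σ = (2, 4, 1, 3): 17 + 6 + 11 + 24 = 58
σ = (2, 4, 3, 1): 17 + 6 + 16 + (-3) = 36
σ = (3, 1, 2, 4): 19 + 18 + 20 + (-3) = 54
σ = (3, 1, 4, 2): 19 + 18 + 19 + 11 = 67
σ = (3, 2, 1, 4): 19 + 13 + 11 + (-3) = 40
σ = (3, 2, 4, 1): 19 + 13 + 19 + (-3) = 48
σ = (3, 4, 1, 2): 19 + 6 + 11 + 11 = 47
σ = (3, 4, 2, 1): 19 + 6 + 20 + (-3) = 42
σ = (4, 1, 2, 3): 5 + 18 + 20 + 24 = 67
σ = (4, 1, 3, 2): 5 + 18 + 16 + 11 = 50
σ = (4, 2, 1, 3): 5 + 13 + 11 + 24 = 53
σ = (4, 2, 3, 1): 5 + 13 + 16 + (-3) = 31
σ = (4, 3, 1, 2): 5 + 16 + 11 + 11 = 43
σ = (4, 3, 2, 1): 5 + 16 + 20 + (-3) = 38
Optimal value attained by: σ = (4, 2, 3, 1).
Answer: det⊕(C) = 31; verdict: NONSINGULAR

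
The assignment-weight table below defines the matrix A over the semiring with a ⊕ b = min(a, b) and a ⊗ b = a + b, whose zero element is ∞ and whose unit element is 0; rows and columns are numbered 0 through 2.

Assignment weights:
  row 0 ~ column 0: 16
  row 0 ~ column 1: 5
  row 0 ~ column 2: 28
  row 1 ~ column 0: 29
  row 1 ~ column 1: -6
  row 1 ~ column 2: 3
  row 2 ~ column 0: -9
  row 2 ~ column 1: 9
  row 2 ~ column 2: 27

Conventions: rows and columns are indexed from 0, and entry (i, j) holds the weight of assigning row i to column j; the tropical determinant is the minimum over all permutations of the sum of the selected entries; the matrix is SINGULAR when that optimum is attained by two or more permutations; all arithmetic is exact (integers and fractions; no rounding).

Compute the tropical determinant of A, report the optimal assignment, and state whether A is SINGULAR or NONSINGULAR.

σ = (0, 1, 2): 16 + (-6) + 27 = 37
σ = (0, 2, 1): 16 + 3 + 9 = 28
σ = (1, 0, 2): 5 + 29 + 27 = 61
σ = (1, 2, 0): 5 + 3 + (-9) = -1
σ = (2, 0, 1): 28 + 29 + 9 = 66
σ = (2, 1, 0): 28 + (-6) + (-9) = 13
Optimal value attained by: σ = (1, 2, 0).
Answer: det⊕(A) = -1; verdict: NONSINGULAR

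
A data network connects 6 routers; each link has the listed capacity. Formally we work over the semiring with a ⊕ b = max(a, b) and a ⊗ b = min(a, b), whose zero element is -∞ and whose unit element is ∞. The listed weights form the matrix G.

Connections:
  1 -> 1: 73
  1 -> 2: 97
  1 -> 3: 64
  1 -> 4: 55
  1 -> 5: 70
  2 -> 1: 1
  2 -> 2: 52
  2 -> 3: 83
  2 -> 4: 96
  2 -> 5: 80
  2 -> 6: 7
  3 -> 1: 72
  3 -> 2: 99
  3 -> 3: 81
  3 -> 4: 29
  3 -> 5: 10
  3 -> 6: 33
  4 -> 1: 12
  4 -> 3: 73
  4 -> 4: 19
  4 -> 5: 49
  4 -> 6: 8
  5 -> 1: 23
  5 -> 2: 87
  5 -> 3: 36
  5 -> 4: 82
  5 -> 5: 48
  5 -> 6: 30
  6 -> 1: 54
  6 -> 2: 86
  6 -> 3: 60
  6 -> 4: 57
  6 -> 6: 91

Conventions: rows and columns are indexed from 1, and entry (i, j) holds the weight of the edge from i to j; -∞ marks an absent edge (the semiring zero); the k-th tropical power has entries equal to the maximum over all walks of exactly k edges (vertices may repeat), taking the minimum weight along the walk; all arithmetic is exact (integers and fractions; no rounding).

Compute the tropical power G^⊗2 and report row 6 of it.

G^⊗2:
  [73, 73, 83, 96, 80, 33]
  [72, 83, 81, 80, 52, 33]
  [72, 81, 83, 96, 80, 33]
  [72, 73, 73, 49, 48, 33]
  [36, 52, 83, 87, 80, 33]
  [60, 86, 83, 86, 80, 91]
Answer: row 6 of G^⊗2 = [60, 86, 83, 86, 80, 91]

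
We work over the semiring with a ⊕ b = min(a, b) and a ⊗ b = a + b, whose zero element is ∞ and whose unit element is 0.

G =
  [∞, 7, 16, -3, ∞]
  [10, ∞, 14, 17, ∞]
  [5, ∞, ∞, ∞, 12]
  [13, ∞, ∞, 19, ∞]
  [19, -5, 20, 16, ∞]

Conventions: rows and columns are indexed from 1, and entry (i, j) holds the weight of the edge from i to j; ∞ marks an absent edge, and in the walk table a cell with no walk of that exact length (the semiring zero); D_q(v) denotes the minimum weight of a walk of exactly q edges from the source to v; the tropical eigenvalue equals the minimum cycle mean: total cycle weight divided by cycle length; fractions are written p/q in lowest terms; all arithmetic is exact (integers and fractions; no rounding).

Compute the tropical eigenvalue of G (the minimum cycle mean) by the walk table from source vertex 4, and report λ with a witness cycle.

q=0: [∞, ∞, ∞, 0, ∞]
q=1: [13, ∞, ∞, 19, ∞]
q=2: [32, 20, 29, 10, ∞]
q=3: [23, 39, 34, 29, 41]
q=4: [39, 30, 39, 20, 46]
q=5: [33, 41, 44, 36, 51]
Optimal cycle mean attained by: cycle 1->4->1, total (-3) + 13, length 2.
Answer: λ = 5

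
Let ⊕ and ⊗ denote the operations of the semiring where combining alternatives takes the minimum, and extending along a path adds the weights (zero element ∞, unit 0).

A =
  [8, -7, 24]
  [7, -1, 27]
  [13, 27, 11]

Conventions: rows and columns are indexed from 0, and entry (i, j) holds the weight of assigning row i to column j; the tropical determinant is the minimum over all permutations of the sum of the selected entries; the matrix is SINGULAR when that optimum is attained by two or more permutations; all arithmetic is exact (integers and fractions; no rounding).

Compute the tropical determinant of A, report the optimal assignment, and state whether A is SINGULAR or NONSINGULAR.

σ = (0, 1, 2): 8 + (-1) + 11 = 18
σ = (0, 2, 1): 8 + 27 + 27 = 62
σ = (1, 0, 2): (-7) + 7 + 11 = 11
σ = (1, 2, 0): (-7) + 27 + 13 = 33
σ = (2, 0, 1): 24 + 7 + 27 = 58
σ = (2, 1, 0): 24 + (-1) + 13 = 36
Optimal value attained by: σ = (1, 0, 2).
Answer: det⊕(A) = 11; verdict: NONSINGULAR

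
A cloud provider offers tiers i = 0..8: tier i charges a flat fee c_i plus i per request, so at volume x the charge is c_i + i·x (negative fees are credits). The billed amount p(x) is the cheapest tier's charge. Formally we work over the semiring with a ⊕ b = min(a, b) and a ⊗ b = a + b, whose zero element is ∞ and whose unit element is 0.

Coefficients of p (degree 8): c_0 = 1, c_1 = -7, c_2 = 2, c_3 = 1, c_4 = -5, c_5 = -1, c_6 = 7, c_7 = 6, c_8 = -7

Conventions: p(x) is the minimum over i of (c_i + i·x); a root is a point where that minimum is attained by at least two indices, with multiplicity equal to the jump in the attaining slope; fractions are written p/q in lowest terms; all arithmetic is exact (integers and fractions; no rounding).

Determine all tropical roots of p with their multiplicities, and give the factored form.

hull edge (i=0, c=1) to (i=1, c=-7): slope -8, span 1
hull edge (i=1, c=-7) to (i=8, c=-7): slope 0, span 7
Factored form: p(x) = -7 ⊗ (x ⊕ 0) ⊗ (x ⊕ 0) ⊗ (x ⊕ 0) ⊗ (x ⊕ 0) ⊗ (x ⊕ 0) ⊗ (x ⊕ 0) ⊗ (x ⊕ 0) ⊗ (x ⊕ 8)
Answer: roots = 0 (mult 7), 8 (mult 1)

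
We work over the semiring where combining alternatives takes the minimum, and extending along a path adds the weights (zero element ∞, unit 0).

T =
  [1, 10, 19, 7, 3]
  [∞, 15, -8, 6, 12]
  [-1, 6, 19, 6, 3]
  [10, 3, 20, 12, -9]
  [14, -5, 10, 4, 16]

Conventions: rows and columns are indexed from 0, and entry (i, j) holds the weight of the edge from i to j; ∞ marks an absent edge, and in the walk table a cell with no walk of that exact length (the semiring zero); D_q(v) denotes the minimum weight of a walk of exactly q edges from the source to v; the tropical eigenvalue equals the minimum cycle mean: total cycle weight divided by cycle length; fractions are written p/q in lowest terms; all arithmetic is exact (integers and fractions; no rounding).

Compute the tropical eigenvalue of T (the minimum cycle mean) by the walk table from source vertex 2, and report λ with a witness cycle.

q=0: [∞, ∞, 0, ∞, ∞]
q=1: [-1, 6, 19, 6, 3]
q=2: [0, -2, -2, 6, -3]
q=3: [-3, -8, -10, 1, -3]
q=4: [-11, -8, -16, -4, -8]
q=5: [-17, -13, -16, -10, -13]
Optimal cycle mean attained by: cycle 1->2->3->4->1, total (-8) + 6 + (-9) + (-5), length 4.
Answer: λ = -4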